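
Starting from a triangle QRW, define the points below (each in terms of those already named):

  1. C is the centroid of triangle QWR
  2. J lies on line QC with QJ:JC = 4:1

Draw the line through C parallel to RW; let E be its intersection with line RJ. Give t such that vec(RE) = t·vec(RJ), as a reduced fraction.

t = 5/7

Work in coordinates with Q = (0, 0), R = (1, 0), W = (0, 1).
1. C is the centroid of triangle QWR ⇒ C = (1/3, 1/3)
2. J lies on line QC with QJ:JC = 4:1 ⇒ J = (4/15, 4/15)
through C parallel to RW: direction (-1, 1); meets RJ at E = (10/21, 4/21)
E = R + t·(J−R) with t = 5/7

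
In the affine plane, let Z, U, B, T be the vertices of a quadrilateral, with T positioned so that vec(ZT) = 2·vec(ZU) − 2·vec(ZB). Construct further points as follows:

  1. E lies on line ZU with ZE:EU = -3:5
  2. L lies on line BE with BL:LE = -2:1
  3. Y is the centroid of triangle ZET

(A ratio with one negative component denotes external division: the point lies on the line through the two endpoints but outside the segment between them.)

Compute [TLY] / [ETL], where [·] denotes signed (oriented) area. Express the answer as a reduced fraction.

Set Z = (0, 0), U = (1, 0), B = (0, 1), T = (2, -2); any affine frame gives the same invariant.
1. E lies on line ZU with ZE:EU = -3:5 ⇒ E = (-3/2, 0)
2. L lies on line BE with BL:LE = -2:1 ⇒ L = (-3, -1)
3. Y is the centroid of triangle ZET ⇒ Y = (1/6, -2/3)
2·[TLY] = -29/6, 2·[ETL] = -13/2
[TLY]:[ETL] = -29/6:-13/2 = 29/39

[TLY]:[ETL] = 29/39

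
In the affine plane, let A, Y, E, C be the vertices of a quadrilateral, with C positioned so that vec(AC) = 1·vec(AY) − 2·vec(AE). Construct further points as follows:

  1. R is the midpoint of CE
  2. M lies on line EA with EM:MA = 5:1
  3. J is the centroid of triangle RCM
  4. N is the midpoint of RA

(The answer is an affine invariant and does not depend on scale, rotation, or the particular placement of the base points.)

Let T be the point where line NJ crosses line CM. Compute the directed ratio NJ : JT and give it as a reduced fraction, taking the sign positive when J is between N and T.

NJ:JT = -1/10

Choose coordinates A = (0, 0), Y = (1, 0), E = (0, 1), C = (1, -2).
1. R is the midpoint of CE ⇒ R = (1/2, -1/2)
2. M lies on line EA with EM:MA = 5:1 ⇒ M = (0, 1/6)
3. J is the centroid of triangle RCM ⇒ J = (1/2, -7/9)
4. N is the midpoint of RA ⇒ N = (1/4, -1/4)
line NJ meets CM at T = (-2, 9/2)
J = N + t·(T−N) with t = -1/9, so NJ:JT = -1/9:10/9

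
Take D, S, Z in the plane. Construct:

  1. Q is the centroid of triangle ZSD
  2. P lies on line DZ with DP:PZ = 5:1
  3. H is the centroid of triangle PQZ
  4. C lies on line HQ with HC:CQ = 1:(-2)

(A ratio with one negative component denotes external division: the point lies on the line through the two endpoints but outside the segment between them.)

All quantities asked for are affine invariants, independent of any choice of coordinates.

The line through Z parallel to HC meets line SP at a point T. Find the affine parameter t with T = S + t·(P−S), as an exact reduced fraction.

Set D = (0, 0), S = (1, 0), Z = (0, 1); any affine frame gives the same invariant.
1. Q is the centroid of triangle ZSD ⇒ Q = (1/3, 1/3)
2. P lies on line DZ with DP:PZ = 5:1 ⇒ P = (0, 5/6)
3. H is the centroid of triangle PQZ ⇒ H = (1/9, 13/18)
4. C lies on line HQ with HC:CQ = 1:(-2) ⇒ C = (-1/9, 10/9)
through Z parallel to HC: direction (-2/9, 7/18); meets SP at T = (2/11, 15/22)
T = S + t·(P−S) with t = 9/11

t = 9/11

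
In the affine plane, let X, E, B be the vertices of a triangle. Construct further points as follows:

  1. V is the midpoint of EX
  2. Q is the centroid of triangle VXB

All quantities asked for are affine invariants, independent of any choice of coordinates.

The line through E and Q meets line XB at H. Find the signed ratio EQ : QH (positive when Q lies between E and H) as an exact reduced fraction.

Assign X = (0, 0), E = (1, 0), B = (0, 1) — the answer is frame-independent, so this choice is without loss of generality.
1. V is the midpoint of EX ⇒ V = (1/2, 0)
2. Q is the centroid of triangle VXB ⇒ Q = (1/6, 1/3)
line EQ meets XB at H = (0, 2/5)
Q = E + t·(H−E) with t = 5/6, so EQ:QH = 5/6:1/6

EQ:QH = 5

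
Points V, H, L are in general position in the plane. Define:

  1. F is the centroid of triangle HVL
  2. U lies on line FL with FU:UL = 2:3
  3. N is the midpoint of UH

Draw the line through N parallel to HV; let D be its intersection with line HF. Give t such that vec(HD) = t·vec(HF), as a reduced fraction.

t = 9/10

Assign V = (0, 0), H = (1, 0), L = (0, 1) — the answer is frame-independent, so this choice is without loss of generality.
1. F is the centroid of triangle HVL ⇒ F = (1/3, 1/3)
2. U lies on line FL with FU:UL = 2:3 ⇒ U = (1/5, 3/5)
3. N is the midpoint of UH ⇒ N = (3/5, 3/10)
through N parallel to HV: direction (-1, 0); meets HF at D = (2/5, 3/10)
D = H + t·(F−H) with t = 9/10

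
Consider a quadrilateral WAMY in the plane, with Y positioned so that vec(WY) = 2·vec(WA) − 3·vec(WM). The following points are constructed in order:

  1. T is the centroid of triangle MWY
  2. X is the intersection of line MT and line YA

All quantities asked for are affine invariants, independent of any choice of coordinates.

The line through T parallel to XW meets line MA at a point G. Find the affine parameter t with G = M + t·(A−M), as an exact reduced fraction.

Set W = (0, 0), A = (1, 0), M = (0, 1), Y = (2, -3); any affine frame gives the same invariant.
1. T is the centroid of triangle MWY ⇒ T = (2/3, -2/3)
2. X is the intersection of line MT and line YA ⇒ X = (4, -9)
through T parallel to XW: direction (-4, 9); meets MA at G = (-2/15, 17/15)
G = M + t·(A−M) with t = -2/15

t = -2/15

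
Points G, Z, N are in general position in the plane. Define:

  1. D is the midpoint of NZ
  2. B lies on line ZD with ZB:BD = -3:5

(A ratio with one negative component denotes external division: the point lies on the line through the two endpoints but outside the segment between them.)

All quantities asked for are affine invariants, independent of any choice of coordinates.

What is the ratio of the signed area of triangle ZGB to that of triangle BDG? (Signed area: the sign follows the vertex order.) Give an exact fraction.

[ZGB]:[BDG] = 3/5

Assign G = (0, 0), Z = (1, 0), N = (0, 1) — the answer is frame-independent, so this choice is without loss of generality.
1. D is the midpoint of NZ ⇒ D = (1/2, 1/2)
2. B lies on line ZD with ZB:BD = -3:5 ⇒ B = (7/4, -3/4)
2·[ZGB] = 3/4, 2·[BDG] = 5/4
[ZGB]:[BDG] = 3/4:5/4 = 3/5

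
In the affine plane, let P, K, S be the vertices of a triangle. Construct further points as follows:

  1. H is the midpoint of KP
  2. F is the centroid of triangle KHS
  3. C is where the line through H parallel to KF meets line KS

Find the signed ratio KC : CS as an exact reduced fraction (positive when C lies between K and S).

Set P = (0, 0), K = (1, 0), S = (0, 1); any affine frame gives the same invariant.
1. H is the midpoint of KP ⇒ H = (1/2, 0)
2. F is the centroid of triangle KHS ⇒ F = (1/2, 1/3)
3. C is where the line through H parallel to KF meets line KS ⇒ C = (2, -1)
C = K + t·(S−K) with t = -1, so KC:CS = t:(1−t) = -1:2

KC:CS = -1/2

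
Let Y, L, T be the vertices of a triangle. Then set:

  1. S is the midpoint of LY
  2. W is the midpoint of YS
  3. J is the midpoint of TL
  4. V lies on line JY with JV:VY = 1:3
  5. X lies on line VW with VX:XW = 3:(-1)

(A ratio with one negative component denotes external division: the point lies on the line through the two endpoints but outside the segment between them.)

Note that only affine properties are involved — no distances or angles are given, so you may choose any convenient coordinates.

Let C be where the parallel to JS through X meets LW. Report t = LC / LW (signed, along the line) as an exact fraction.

t = 13/12

Set Y = (0, 0), L = (1, 0), T = (0, 1); any affine frame gives the same invariant.
1. S is the midpoint of LY ⇒ S = (1/2, 0)
2. W is the midpoint of YS ⇒ W = (1/4, 0)
3. J is the midpoint of TL ⇒ J = (1/2, 1/2)
4. V lies on line JY with JV:VY = 1:3 ⇒ V = (3/8, 3/8)
5. X lies on line VW with VX:XW = 3:(-1) ⇒ X = (3/16, -3/16)
through X parallel to JS: direction (0, -1/2); meets LW at C = (3/16, 0)
C = L + t·(W−L) with t = 13/12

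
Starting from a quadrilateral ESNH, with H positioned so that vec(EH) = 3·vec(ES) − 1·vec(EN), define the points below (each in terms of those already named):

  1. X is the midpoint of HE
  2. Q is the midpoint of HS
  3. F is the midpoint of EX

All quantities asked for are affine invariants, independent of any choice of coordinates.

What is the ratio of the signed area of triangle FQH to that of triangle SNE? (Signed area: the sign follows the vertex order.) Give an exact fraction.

Choose coordinates E = (0, 0), S = (1, 0), N = (0, 1), H = (3, -1).
1. X is the midpoint of HE ⇒ X = (3/2, -1/2)
2. Q is the midpoint of HS ⇒ Q = (2, -1/2)
3. F is the midpoint of EX ⇒ F = (3/4, -1/4)
2·[FQH] = -3/8, 2·[SNE] = 1
[FQH]:[SNE] = -3/8:1 = -3/8

[FQH]:[SNE] = -3/8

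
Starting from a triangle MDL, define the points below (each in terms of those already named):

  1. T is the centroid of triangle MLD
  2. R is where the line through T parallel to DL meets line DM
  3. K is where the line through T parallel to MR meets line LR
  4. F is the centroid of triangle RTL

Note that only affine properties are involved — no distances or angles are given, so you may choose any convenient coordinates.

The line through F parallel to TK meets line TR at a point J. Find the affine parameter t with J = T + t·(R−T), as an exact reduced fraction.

Work in coordinates with M = (0, 0), D = (1, 0), L = (0, 1).
1. T is the centroid of triangle MLD ⇒ T = (1/3, 1/3)
2. R is where the line through T parallel to DL meets line DM ⇒ R = (2/3, 0)
3. K is where the line through T parallel to MR meets line LR ⇒ K = (4/9, 1/3)
4. F is the centroid of triangle RTL ⇒ F = (1/3, 4/9)
through F parallel to TK: direction (1/9, 0); meets TR at J = (2/9, 4/9)
J = T + t·(R−T) with t = -1/3

t = -1/3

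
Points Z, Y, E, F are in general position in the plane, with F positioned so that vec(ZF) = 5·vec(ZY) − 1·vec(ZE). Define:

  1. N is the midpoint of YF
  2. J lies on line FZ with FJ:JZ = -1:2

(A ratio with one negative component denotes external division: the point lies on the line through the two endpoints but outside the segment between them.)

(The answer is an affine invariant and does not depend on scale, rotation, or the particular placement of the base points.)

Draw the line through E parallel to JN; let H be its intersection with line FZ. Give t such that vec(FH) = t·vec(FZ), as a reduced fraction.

Assign Z = (0, 0), Y = (1, 0), E = (0, 1), F = (5, -1) — the answer is frame-independent, so this choice is without loss of generality.
1. N is the midpoint of YF ⇒ N = (3, -1/2)
2. J lies on line FZ with FJ:JZ = -1:2 ⇒ J = (10, -2)
through E parallel to JN: direction (-7, 3/2); meets FZ at H = (70, -14)
H = F + t·(Z−F) with t = -13

t = -13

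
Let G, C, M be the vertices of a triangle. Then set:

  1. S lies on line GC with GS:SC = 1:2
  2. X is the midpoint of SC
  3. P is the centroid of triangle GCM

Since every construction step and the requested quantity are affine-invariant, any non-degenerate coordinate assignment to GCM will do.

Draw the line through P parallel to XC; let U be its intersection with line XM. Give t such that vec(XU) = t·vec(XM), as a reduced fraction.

Work in coordinates with G = (0, 0), C = (1, 0), M = (0, 1).
1. S lies on line GC with GS:SC = 1:2 ⇒ S = (1/3, 0)
2. X is the midpoint of SC ⇒ X = (2/3, 0)
3. P is the centroid of triangle GCM ⇒ P = (1/3, 1/3)
through P parallel to XC: direction (1/3, 0); meets XM at U = (4/9, 1/3)
U = X + t·(M−X) with t = 1/3

t = 1/3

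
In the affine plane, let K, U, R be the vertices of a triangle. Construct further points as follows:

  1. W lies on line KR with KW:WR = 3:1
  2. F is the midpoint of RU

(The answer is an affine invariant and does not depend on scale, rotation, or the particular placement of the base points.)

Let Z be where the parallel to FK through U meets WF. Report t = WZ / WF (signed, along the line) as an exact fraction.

t = 7/3

Set K = (0, 0), U = (1, 0), R = (0, 1); any affine frame gives the same invariant.
1. W lies on line KR with KW:WR = 3:1 ⇒ W = (0, 3/4)
2. F is the midpoint of RU ⇒ F = (1/2, 1/2)
through U parallel to FK: direction (-1/2, -1/2); meets WF at Z = (7/6, 1/6)
Z = W + t·(F−W) with t = 7/3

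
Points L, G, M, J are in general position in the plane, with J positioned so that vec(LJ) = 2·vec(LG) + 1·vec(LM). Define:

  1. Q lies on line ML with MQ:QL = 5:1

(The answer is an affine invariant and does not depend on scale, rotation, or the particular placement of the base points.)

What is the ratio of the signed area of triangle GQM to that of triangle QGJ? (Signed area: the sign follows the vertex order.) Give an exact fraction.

Work in coordinates with L = (0, 0), G = (1, 0), M = (0, 1), J = (2, 1).
1. Q lies on line ML with MQ:QL = 5:1 ⇒ Q = (0, 1/6)
2·[GQM] = -5/6, 2·[QGJ] = 7/6
[GQM]:[QGJ] = -5/6:7/6 = -5/7

[GQM]:[QGJ] = -5/7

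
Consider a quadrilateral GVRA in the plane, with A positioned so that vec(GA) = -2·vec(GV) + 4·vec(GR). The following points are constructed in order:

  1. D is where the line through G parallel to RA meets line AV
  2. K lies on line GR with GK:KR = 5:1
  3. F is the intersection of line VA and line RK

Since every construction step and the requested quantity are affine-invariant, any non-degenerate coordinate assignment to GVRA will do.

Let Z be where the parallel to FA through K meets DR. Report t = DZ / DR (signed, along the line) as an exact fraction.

Work in coordinates with G = (0, 0), V = (1, 0), R = (0, 1), A = (-2, 4).
1. D is where the line through G parallel to RA meets line AV ⇒ D = (-8, 12)
2. K lies on line GR with GK:KR = 5:1 ⇒ K = (0, 5/6)
3. F is the intersection of line VA and line RK ⇒ F = (0, 4/3)
through K parallel to FA: direction (-2, 8/3); meets DR at Z = (4, -9/2)
Z = D + t·(R−D) with t = 3/2

t = 3/2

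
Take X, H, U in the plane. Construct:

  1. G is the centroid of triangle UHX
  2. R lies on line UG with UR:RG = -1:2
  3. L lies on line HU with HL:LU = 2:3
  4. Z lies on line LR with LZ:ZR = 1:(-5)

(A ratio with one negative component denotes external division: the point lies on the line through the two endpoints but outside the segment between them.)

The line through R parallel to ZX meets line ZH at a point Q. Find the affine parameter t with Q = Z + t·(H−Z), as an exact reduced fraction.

Assign X = (0, 0), H = (1, 0), U = (0, 1) — the answer is frame-independent, so this choice is without loss of generality.
1. G is the centroid of triangle UHX ⇒ G = (1/3, 1/3)
2. R lies on line UG with UR:RG = -1:2 ⇒ R = (-1/3, 5/3)
3. L lies on line HU with HL:LU = 2:3 ⇒ L = (3/5, 2/5)
4. Z lies on line LR with LZ:ZR = 1:(-5) ⇒ Z = (5/6, 1/12)
through R parallel to ZX: direction (-5/6, -1/12); meets ZH at Q = (-2, 3/2)
Q = Z + t·(H−Z) with t = -17

t = -17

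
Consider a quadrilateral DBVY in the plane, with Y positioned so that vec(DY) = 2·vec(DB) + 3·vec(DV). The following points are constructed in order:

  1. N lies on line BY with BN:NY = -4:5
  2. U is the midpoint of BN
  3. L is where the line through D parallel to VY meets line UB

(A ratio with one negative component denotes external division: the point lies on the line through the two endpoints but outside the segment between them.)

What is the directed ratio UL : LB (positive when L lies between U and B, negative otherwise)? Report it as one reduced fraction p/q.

Assign D = (0, 0), B = (1, 0), V = (0, 1), Y = (2, 3) — the answer is frame-independent, so this choice is without loss of generality.
1. N lies on line BY with BN:NY = -4:5 ⇒ N = (-3, -12)
2. U is the midpoint of BN ⇒ U = (-1, -6)
3. L is where the line through D parallel to VY meets line UB ⇒ L = (3/2, 3/2)
L = U + t·(B−U) with t = 5/4, so UL:LB = t:(1−t) = 5/4:-1/4

UL:LB = -5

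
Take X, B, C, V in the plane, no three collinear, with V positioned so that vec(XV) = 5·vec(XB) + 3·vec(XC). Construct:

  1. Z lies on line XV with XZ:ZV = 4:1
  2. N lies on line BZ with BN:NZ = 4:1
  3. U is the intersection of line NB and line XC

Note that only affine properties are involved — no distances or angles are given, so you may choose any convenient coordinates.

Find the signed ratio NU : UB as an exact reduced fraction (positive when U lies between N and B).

NU:UB = -17/5

Choose coordinates X = (0, 0), B = (1, 0), C = (0, 1), V = (5, 3).
1. Z lies on line XV with XZ:ZV = 4:1 ⇒ Z = (4, 12/5)
2. N lies on line BZ with BN:NZ = 4:1 ⇒ N = (17/5, 48/25)
3. U is the intersection of line NB and line XC ⇒ U = (0, -4/5)
U = N + t·(B−N) with t = 17/12, so NU:UB = t:(1−t) = 17/12:-5/12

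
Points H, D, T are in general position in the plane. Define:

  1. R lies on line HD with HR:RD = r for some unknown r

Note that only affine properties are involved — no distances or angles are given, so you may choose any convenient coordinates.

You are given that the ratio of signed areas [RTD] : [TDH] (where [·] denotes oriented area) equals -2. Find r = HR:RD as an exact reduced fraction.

Work in coordinates with H = (0, 0), D = (1, 0), T = (0, 1).
1. With HR:RD = r, write λ = r/(r+1) so R = H + λ·(D−H); R is affine-linear in λ
Every point depending on R is an affine combination of R and λ-independent points, so each such coordinate is linear in λ; the λ² term in each signed area is a multiple of (D−H)×(D−H) = 0, so 2·[RTD] and 2·[TDH] are each linear in λ. Evaluating at λ=0 and λ=1:
  2·[RTD] = λ − 1,   2·[TDH] = -1
So [RTD]:[TDH] = (λ − 1) / (-1). Setting this equal to -2:
  λ − 1 = -2·(-1)  ⇒  λ = 3
Then r = λ/(1−λ) = (3)/(-2) = -3/2. Check: with r = -3/2, R = (3, 0) and [RTD]:[TDH] = -2 as required.

r = -3/2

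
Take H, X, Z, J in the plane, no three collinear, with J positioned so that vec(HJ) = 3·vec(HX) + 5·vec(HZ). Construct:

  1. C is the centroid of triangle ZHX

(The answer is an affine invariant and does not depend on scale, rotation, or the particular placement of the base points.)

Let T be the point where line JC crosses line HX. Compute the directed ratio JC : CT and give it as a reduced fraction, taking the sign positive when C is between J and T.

Assign H = (0, 0), X = (1, 0), Z = (0, 1), J = (3, 5) — the answer is frame-independent, so this choice is without loss of generality.
1. C is the centroid of triangle ZHX ⇒ C = (1/3, 1/3)
line JC meets HX at T = (1/7, 0)
C = J + t·(T−J) with t = 14/15, so JC:CT = 14/15:1/15

JC:CT = 14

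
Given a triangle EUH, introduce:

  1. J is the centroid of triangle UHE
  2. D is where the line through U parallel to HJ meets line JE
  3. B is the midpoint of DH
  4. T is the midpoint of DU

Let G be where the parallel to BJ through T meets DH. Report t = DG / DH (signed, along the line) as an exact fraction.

t = -1/4

Choose coordinates E = (0, 0), U = (1, 0), H = (0, 1).
1. J is the centroid of triangle UHE ⇒ J = (1/3, 1/3)
2. D is where the line through U parallel to HJ meets line JE ⇒ D = (2/3, 2/3)
3. B is the midpoint of DH ⇒ B = (1/3, 5/6)
4. T is the midpoint of DU ⇒ T = (5/6, 1/3)
through T parallel to BJ: direction (0, -1/2); meets DH at G = (5/6, 7/12)
G = D + t·(H−D) with t = -1/4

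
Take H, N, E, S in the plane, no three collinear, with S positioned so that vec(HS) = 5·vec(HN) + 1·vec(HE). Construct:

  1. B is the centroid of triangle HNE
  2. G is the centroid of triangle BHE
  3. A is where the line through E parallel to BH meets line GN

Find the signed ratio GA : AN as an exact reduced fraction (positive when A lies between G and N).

GA:AN = -1/3

Choose coordinates H = (0, 0), N = (1, 0), E = (0, 1), S = (5, 1).
1. B is the centroid of triangle HNE ⇒ B = (1/3, 1/3)
2. G is the centroid of triangle BHE ⇒ G = (1/9, 4/9)
3. A is where the line through E parallel to BH meets line GN ⇒ A = (-1/3, 2/3)
A = G + t·(N−G) with t = -1/2, so GA:AN = t:(1−t) = -1/2:3/2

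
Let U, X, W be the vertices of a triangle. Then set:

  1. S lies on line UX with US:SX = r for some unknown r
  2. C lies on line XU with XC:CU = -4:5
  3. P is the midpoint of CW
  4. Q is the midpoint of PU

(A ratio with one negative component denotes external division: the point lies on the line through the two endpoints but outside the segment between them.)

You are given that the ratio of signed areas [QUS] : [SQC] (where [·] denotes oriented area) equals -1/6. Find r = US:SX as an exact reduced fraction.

r = 5/2

Set U = (0, 0), X = (1, 0), W = (0, 1); any affine frame gives the same invariant.
1. With US:SX = r, write λ = r/(r+1) so S = U + λ·(X−U); S is affine-linear in λ
2. C lies on line XU with XC:CU = -4:5 ⇒ C = (5, 0)
3. P is the midpoint of CW ⇒ P = (5/2, 1/2)
4. Q is the midpoint of PU ⇒ Q = (5/4, 1/4)
Every point depending on S is an affine combination of S and λ-independent points, so each such coordinate is linear in λ; the λ² term in each signed area is a multiple of (X−U)×(X−U) = 0, so 2·[QUS] and 2·[SQC] are each linear in λ. Evaluating at λ=0 and λ=1:
  2·[QUS] = 1/4·λ,   2·[SQC] = 1/4·λ − 5/4
So [QUS]:[SQC] = (1/4·λ) / (1/4·λ − 5/4). Setting this equal to -1/6:
  1/4·λ = -1/6·(1/4·λ − 5/4)  ⇒  λ = 5/7
Then r = λ/(1−λ) = (5/7)/(2/7) = 5/2. Check: with r = 5/2, S = (5/7, 0) and [QUS]:[SQC] = -1/6 as required.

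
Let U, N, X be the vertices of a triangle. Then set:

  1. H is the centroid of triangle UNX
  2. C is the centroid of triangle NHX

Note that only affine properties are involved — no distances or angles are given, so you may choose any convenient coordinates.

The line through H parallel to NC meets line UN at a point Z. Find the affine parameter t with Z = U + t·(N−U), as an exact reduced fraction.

t = 3/4

Assign U = (0, 0), N = (1, 0), X = (0, 1) — the answer is frame-independent, so this choice is without loss of generality.
1. H is the centroid of triangle UNX ⇒ H = (1/3, 1/3)
2. C is the centroid of triangle NHX ⇒ C = (4/9, 4/9)
through H parallel to NC: direction (-5/9, 4/9); meets UN at Z = (3/4, 0)
Z = U + t·(N−U) with t = 3/4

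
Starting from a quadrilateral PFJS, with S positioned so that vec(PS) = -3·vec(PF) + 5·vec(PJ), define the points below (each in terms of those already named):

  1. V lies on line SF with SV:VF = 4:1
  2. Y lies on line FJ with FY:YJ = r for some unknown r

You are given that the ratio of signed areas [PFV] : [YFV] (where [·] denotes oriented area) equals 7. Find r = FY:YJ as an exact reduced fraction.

r = 5/2

Work in coordinates with P = (0, 0), F = (1, 0), J = (0, 1), S = (-3, 5).
1. V lies on line SF with SV:VF = 4:1 ⇒ V = (1/5, 1)
2. With FY:YJ = r, write λ = r/(r+1) so Y = F + λ·(J−F); Y is affine-linear in λ
Every point depending on Y is an affine combination of Y and λ-independent points, so each such coordinate is linear in λ; the λ² term in each signed area is a multiple of (J−F)×(J−F) = 0, so 2·[PFV] and 2·[YFV] are each linear in λ. Evaluating at λ=0 and λ=1:
  2·[PFV] = 1,   2·[YFV] = 1/5·λ
So [PFV]:[YFV] = (1) / (1/5·λ). Setting this equal to 7:
  1 = 7·(1/5·λ)  ⇒  λ = 5/7
Then r = λ/(1−λ) = (5/7)/(2/7) = 5/2. Check: with r = 5/2, Y = (2/7, 5/7) and [PFV]:[YFV] = 7 as required.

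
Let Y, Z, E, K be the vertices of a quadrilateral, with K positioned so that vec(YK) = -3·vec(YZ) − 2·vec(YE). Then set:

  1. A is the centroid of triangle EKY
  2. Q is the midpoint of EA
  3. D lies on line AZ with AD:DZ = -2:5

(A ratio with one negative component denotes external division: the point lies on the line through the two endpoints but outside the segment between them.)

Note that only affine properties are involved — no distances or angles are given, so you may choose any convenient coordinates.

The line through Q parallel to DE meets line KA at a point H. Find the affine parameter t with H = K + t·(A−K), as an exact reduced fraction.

t = 2

Choose coordinates Y = (0, 0), Z = (1, 0), E = (0, 1), K = (-3, -2).
1. A is the centroid of triangle EKY ⇒ A = (-1, -1/3)
2. Q is the midpoint of EA ⇒ Q = (-1/2, 1/3)
3. D lies on line AZ with AD:DZ = -2:5 ⇒ D = (-7/3, -5/9)
through Q parallel to DE: direction (7/3, 14/9); meets KA at H = (1, 4/3)
H = K + t·(A−K) with t = 2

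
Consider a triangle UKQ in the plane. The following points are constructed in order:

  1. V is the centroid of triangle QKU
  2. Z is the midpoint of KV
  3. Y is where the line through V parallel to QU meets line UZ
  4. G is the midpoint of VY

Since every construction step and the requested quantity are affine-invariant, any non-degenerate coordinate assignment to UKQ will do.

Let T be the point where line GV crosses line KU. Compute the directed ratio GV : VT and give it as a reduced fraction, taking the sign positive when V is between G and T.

GV:VT = -3/8

Work in coordinates with U = (0, 0), K = (1, 0), Q = (0, 1).
1. V is the centroid of triangle QKU ⇒ V = (1/3, 1/3)
2. Z is the midpoint of KV ⇒ Z = (2/3, 1/6)
3. Y is where the line through V parallel to QU meets line UZ ⇒ Y = (1/3, 1/12)
4. G is the midpoint of VY ⇒ G = (1/3, 5/24)
line GV meets KU at T = (1/3, 0)
V = G + t·(T−G) with t = -3/5, so GV:VT = -3/5:8/5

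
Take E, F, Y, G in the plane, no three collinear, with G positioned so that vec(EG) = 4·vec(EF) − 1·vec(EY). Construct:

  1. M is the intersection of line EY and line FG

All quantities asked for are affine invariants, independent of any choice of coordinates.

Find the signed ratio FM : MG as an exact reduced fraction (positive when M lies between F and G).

Work in coordinates with E = (0, 0), F = (1, 0), Y = (0, 1), G = (4, -1).
1. M is the intersection of line EY and line FG ⇒ M = (0, 1/3)
M = F + t·(G−F) with t = -1/3, so FM:MG = t:(1−t) = -1/3:4/3

FM:MG = -1/4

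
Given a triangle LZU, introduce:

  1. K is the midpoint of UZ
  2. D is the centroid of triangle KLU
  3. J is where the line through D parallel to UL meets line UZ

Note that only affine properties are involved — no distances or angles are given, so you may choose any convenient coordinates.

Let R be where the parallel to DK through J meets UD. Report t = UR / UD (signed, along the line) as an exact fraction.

t = 1/3

Set L = (0, 0), Z = (1, 0), U = (0, 1); any affine frame gives the same invariant.
1. K is the midpoint of UZ ⇒ K = (1/2, 1/2)
2. D is the centroid of triangle KLU ⇒ D = (1/6, 1/2)
3. J is where the line through D parallel to UL meets line UZ ⇒ J = (1/6, 5/6)
through J parallel to DK: direction (1/3, 0); meets UD at R = (1/18, 5/6)
R = U + t·(D−U) with t = 1/3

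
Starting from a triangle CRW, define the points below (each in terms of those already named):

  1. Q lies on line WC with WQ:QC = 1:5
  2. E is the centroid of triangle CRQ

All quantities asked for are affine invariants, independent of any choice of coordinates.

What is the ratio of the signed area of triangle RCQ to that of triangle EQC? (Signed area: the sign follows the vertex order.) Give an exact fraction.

[RCQ]:[EQC] = -3

Assign C = (0, 0), R = (1, 0), W = (0, 1) — the answer is frame-independent, so this choice is without loss of generality.
1. Q lies on line WC with WQ:QC = 1:5 ⇒ Q = (0, 5/6)
2. E is the centroid of triangle CRQ ⇒ E = (1/3, 5/18)
2·[RCQ] = -5/6, 2·[EQC] = 5/18
[RCQ]:[EQC] = -5/6:5/18 = -3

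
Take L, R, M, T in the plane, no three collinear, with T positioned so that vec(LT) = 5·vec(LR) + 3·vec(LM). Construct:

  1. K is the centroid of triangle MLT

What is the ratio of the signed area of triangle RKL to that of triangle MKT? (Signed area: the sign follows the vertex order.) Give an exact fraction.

Assign L = (0, 0), R = (1, 0), M = (0, 1), T = (5, 3) — the answer is frame-independent, so this choice is without loss of generality.
1. K is the centroid of triangle MLT ⇒ K = (5/3, 4/3)
2·[RKL] = 4/3, 2·[MKT] = 5/3
[RKL]:[MKT] = 4/3:5/3 = 4/5

[RKL]:[MKT] = 4/5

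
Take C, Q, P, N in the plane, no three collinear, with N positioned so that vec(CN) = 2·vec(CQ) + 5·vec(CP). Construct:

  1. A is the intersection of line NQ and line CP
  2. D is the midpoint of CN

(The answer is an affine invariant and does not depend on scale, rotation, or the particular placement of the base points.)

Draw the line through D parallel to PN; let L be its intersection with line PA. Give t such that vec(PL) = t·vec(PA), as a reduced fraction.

t = 1/12

Set C = (0, 0), Q = (1, 0), P = (0, 1), N = (2, 5); any affine frame gives the same invariant.
1. A is the intersection of line NQ and line CP ⇒ A = (0, -5)
2. D is the midpoint of CN ⇒ D = (1, 5/2)
through D parallel to PN: direction (2, 4); meets PA at L = (0, 1/2)
L = P + t·(A−P) with t = 1/12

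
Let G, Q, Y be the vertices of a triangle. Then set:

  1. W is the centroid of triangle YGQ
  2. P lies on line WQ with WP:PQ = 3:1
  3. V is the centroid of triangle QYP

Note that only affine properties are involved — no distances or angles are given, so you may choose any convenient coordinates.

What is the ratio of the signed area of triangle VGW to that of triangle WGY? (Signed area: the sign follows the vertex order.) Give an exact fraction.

[VGW]:[WGY] = 1/4

Set G = (0, 0), Q = (1, 0), Y = (0, 1); any affine frame gives the same invariant.
1. W is the centroid of triangle YGQ ⇒ W = (1/3, 1/3)
2. P lies on line WQ with WP:PQ = 3:1 ⇒ P = (5/6, 1/12)
3. V is the centroid of triangle QYP ⇒ V = (11/18, 13/36)
2·[VGW] = -1/12, 2·[WGY] = -1/3
[VGW]:[WGY] = -1/12:-1/3 = 1/4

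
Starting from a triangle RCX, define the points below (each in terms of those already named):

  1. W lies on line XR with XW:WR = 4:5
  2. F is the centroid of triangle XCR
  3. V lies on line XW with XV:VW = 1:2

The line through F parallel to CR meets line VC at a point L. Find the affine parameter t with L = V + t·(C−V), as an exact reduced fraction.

Work in coordinates with R = (0, 0), C = (1, 0), X = (0, 1).
1. W lies on line XR with XW:WR = 4:5 ⇒ W = (0, 5/9)
2. F is the centroid of triangle XCR ⇒ F = (1/3, 1/3)
3. V lies on line XW with XV:VW = 1:2 ⇒ V = (0, 23/27)
through F parallel to CR: direction (-1, 0); meets VC at L = (14/23, 1/3)
L = V + t·(C−V) with t = 14/23

t = 14/23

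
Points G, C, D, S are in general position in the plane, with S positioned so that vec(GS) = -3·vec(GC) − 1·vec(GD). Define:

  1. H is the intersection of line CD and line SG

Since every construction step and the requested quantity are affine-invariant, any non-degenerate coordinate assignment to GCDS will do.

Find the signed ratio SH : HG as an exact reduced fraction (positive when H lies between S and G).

SH:HG = -5

Work in coordinates with G = (0, 0), C = (1, 0), D = (0, 1), S = (-3, -1).
1. H is the intersection of line CD and line SG ⇒ H = (3/4, 1/4)
H = S + t·(G−S) with t = 5/4, so SH:HG = t:(1−t) = 5/4:-1/4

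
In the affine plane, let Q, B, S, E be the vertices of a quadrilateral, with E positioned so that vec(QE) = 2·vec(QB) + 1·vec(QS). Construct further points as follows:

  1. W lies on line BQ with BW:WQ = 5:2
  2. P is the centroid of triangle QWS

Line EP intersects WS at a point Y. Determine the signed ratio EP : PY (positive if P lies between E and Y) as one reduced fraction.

Choose coordinates Q = (0, 0), B = (1, 0), S = (0, 1), E = (2, 1).
1. W lies on line BQ with BW:WQ = 5:2 ⇒ W = (2/7, 0)
2. P is the centroid of triangle QWS ⇒ P = (2/21, 1/3)
line EP meets WS at Y = (2/11, 4/11)
P = E + t·(Y−E) with t = 22/21, so EP:PY = 22/21:-1/21

EP:PY = -22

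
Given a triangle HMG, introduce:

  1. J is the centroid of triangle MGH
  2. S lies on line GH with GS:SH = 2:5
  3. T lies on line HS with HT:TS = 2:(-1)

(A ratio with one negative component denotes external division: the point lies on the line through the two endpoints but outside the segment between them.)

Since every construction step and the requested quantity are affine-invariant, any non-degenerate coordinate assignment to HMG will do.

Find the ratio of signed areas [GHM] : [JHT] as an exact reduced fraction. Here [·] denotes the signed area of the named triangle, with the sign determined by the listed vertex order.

Assign H = (0, 0), M = (1, 0), G = (0, 1) — the answer is frame-independent, so this choice is without loss of generality.
1. J is the centroid of triangle MGH ⇒ J = (1/3, 1/3)
2. S lies on line GH with GS:SH = 2:5 ⇒ S = (0, 5/7)
3. T lies on line HS with HT:TS = 2:(-1) ⇒ T = (0, 10/7)
2·[GHM] = 1, 2·[JHT] = -10/21
[GHM]:[JHT] = 1:-10/21 = -21/10

[GHM]:[JHT] = -21/10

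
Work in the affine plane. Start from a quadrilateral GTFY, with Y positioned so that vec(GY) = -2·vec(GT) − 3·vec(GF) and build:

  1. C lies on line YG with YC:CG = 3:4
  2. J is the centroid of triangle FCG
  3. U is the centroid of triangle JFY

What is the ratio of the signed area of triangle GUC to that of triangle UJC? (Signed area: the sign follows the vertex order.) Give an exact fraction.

[GUC]:[UJC] = -16/7

Assign G = (0, 0), T = (1, 0), F = (0, 1), Y = (-2, -3) — the answer is frame-independent, so this choice is without loss of generality.
1. C lies on line YG with YC:CG = 3:4 ⇒ C = (-8/7, -12/7)
2. J is the centroid of triangle FCG ⇒ J = (-8/21, -5/21)
3. U is the centroid of triangle JFY ⇒ U = (-50/63, -47/63)
2·[GUC] = 32/63, 2·[UJC] = -2/9
[GUC]:[UJC] = 32/63:-2/9 = -16/7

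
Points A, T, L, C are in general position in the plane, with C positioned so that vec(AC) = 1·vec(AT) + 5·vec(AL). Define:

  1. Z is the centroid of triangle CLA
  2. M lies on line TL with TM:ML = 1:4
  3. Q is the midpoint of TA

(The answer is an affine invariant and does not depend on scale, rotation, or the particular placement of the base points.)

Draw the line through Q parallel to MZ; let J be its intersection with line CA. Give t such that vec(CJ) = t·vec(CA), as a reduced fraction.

t = 97/124

Set A = (0, 0), T = (1, 0), L = (0, 1), C = (1, 5); any affine frame gives the same invariant.
1. Z is the centroid of triangle CLA ⇒ Z = (1/3, 2)
2. M lies on line TL with TM:ML = 1:4 ⇒ M = (4/5, 1/5)
3. Q is the midpoint of TA ⇒ Q = (1/2, 0)
through Q parallel to MZ: direction (-7/15, 9/5); meets CA at J = (27/124, 135/124)
J = C + t·(A−C) with t = 97/124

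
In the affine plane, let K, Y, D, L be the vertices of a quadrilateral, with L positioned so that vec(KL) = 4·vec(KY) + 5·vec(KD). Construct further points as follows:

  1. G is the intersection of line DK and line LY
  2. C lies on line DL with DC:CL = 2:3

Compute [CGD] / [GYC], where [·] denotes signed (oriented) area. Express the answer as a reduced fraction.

Work in coordinates with K = (0, 0), Y = (1, 0), D = (0, 1), L = (4, 5).
1. G is the intersection of line DK and line LY ⇒ G = (0, -5/3)
2. C lies on line DL with DC:CL = 2:3 ⇒ C = (8/5, 13/5)
2·[CGD] = -64/15, 2·[GYC] = 8/5
[CGD]:[GYC] = -64/15:8/5 = -8/3

[CGD]:[GYC] = -8/3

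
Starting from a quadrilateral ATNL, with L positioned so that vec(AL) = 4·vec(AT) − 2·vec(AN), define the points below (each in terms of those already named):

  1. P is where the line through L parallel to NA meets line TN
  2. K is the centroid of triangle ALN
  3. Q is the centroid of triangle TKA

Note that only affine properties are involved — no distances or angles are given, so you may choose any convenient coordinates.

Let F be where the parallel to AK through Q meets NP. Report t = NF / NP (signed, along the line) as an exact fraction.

Set A = (0, 0), T = (1, 0), N = (0, 1), L = (4, -2); any affine frame gives the same invariant.
1. P is where the line through L parallel to NA meets line TN ⇒ P = (4, -3)
2. K is the centroid of triangle ALN ⇒ K = (4/3, -1/3)
3. Q is the centroid of triangle TKA ⇒ Q = (7/9, -1/9)
through Q parallel to AK: direction (4/3, -1/3); meets NP at F = (11/9, -2/9)
F = N + t·(P−N) with t = 11/36

t = 11/36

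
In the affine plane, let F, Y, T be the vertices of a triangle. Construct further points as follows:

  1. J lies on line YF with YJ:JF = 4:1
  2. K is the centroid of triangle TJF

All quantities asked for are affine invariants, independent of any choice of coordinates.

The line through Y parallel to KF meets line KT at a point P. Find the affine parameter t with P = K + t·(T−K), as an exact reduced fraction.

Assign F = (0, 0), Y = (1, 0), T = (0, 1) — the answer is frame-independent, so this choice is without loss of generality.
1. J lies on line YF with YJ:JF = 4:1 ⇒ J = (1/5, 0)
2. K is the centroid of triangle TJF ⇒ K = (1/15, 1/3)
through Y parallel to KF: direction (-1/15, -1/3); meets KT at P = (2/5, -3)
P = K + t·(T−K) with t = -5

t = -5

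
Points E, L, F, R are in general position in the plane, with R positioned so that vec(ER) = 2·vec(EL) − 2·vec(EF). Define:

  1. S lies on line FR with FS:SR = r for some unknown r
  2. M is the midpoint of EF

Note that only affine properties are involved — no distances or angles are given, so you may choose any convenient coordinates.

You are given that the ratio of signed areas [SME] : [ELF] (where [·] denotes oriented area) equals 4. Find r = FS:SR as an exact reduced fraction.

r = -4/3

Choose coordinates E = (0, 0), L = (1, 0), F = (0, 1), R = (2, -2).
1. With FS:SR = r, write λ = r/(r+1) so S = F + λ·(R−F); S is affine-linear in λ
2. M is the midpoint of EF ⇒ M = (0, 1/2)
Every point depending on S is an affine combination of S and λ-independent points, so each such coordinate is linear in λ; the λ² term in each signed area is a multiple of (R−F)×(R−F) = 0, so 2·[SME] and 2·[ELF] are each linear in λ. Evaluating at λ=0 and λ=1:
  2·[SME] = λ,   2·[ELF] = 1
So [SME]:[ELF] = (λ) / (1). Setting this equal to 4:
  λ = 4·(1)  ⇒  λ = 4
Then r = λ/(1−λ) = (4)/(-3) = -4/3. Check: with r = -4/3, S = (8, -11) and [SME]:[ELF] = 4 as required.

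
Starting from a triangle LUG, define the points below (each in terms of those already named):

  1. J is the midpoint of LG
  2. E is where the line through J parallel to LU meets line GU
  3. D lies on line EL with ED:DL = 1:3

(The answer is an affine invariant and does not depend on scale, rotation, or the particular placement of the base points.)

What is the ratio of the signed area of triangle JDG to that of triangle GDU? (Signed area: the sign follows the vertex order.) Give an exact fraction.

[JDG]:[GDU] = 3/4

Set L = (0, 0), U = (1, 0), G = (0, 1); any affine frame gives the same invariant.
1. J is the midpoint of LG ⇒ J = (0, 1/2)
2. E is where the line through J parallel to LU meets line GU ⇒ E = (1/2, 1/2)
3. D lies on line EL with ED:DL = 1:3 ⇒ D = (3/8, 3/8)
2·[JDG] = 3/16, 2·[GDU] = 1/4
[JDG]:[GDU] = 3/16:1/4 = 3/4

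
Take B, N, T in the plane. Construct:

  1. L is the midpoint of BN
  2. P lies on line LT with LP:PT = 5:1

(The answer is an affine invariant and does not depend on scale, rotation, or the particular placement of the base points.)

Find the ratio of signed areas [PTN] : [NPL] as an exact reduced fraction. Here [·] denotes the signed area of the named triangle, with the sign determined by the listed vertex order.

Set B = (0, 0), N = (1, 0), T = (0, 1); any affine frame gives the same invariant.
1. L is the midpoint of BN ⇒ L = (1/2, 0)
2. P lies on line LT with LP:PT = 5:1 ⇒ P = (1/12, 5/6)
2·[PTN] = -1/12, 2·[NPL] = 5/12
[PTN]:[NPL] = -1/12:5/12 = -1/5

[PTN]:[NPL] = -1/5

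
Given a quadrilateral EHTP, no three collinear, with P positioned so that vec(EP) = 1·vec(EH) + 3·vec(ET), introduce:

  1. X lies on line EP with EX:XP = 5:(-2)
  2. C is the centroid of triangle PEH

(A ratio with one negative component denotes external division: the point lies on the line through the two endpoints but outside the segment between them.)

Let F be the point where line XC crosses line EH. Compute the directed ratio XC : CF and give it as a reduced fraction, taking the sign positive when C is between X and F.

Choose coordinates E = (0, 0), H = (1, 0), T = (0, 1), P = (1, 3).
1. X lies on line EP with EX:XP = 5:(-2) ⇒ X = (5/3, 5)
2. C is the centroid of triangle PEH ⇒ C = (2/3, 1)
line XC meets EH at F = (5/12, 0)
C = X + t·(F−X) with t = 4/5, so XC:CF = 4/5:1/5

XC:CF = 4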